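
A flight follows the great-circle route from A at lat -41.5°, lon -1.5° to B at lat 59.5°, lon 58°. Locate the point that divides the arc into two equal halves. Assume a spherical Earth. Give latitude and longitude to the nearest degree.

Write both endpoints as unit vectors p₁, p₂ with components (cos φ cos λ, cos φ sin λ, sin φ).
The central angle between the endpoints is δ = arccos(p₁·p₂) ≈ 1.958 rad (112.2°).
Interpolate at f = 1/2 with slerp weights a = sin((1−f)δ)/sin δ ≈ 0.897, b = sin(fδ)/sin δ ≈ 0.897.
p = a·p₁ + b·p₂ ≈ (0.912, 0.368, 0.178); φ = arcsin(p_z) ≈ 10.28°, λ = atan2(p_y, p_x) ≈ 21.98°.

≈ lat 10°, lon 22°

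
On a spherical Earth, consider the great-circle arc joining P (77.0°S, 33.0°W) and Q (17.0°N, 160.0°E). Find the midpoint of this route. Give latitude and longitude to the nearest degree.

The haversine formula gives a central angle δ ≈ 2.088 rad (119.6°) between the endpoints.
Interpolate at f = 1/2 with slerp weights a = sin((1−f)δ)/sin δ ≈ 0.995, b = sin(fδ)/sin δ ≈ 0.995.
p = a·p₁ + b·p₂ ≈ (-0.706, 0.203, -0.678); φ = arcsin(p_z) ≈ -42.71°, λ = atan2(p_y, p_x) ≈ 163.93°.

≈ (43°S, 164°E)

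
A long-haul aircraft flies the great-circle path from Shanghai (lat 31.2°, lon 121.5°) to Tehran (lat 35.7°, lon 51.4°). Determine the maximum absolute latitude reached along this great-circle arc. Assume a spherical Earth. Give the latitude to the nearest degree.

The great circle lies in the plane with unit normal n̂ = (p₁ × p₂)/|p₁ × p₂|.
Here n̂_z ≈ -0.775; the vertex latitude is φ_max = arccos|n̂_z| ≈ 39.2°.
Check via Clairaut: cos φ_max = |cos φ₁| · sin C = cos(31.2°)·sin(65.0°) ≈ 0.775, again giving ≈ 39.2°.

≈ 39°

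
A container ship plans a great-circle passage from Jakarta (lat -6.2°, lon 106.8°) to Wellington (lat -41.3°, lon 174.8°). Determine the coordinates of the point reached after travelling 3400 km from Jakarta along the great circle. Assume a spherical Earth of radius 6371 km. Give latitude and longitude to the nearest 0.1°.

≈ lat -25.5°, lon 131.6°

Convert each endpoint to a unit vector on the sphere (x = cos φ cos λ, y = cos φ sin λ, z = sin φ).
The central angle between the endpoints is δ = arccos(p₁·p₂) ≈ 1.212 rad (69.4°). The total great-circle distance is δ·R ≈ 1.212 × 6371 ≈ 7722 km, so the target fraction is f = 3400/7722 ≈ 0.440.
Interpolate at f ≈ 0.440 with slerp weights a = sin((1−f)δ)/sin δ ≈ 0.670, b = sin(fδ)/sin δ ≈ 0.543.
p = a·p₁ + b·p₂ ≈ (-0.599, 0.675, -0.431); φ = arcsin(p_z) ≈ -25.53°, λ = atan2(p_y, p_x) ≈ 131.59°.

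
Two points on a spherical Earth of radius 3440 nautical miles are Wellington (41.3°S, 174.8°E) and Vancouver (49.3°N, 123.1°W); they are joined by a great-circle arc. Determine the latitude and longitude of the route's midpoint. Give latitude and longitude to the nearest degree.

≈ 5°N, 157°W

Convert each endpoint to a unit vector on the sphere (x = cos φ cos λ, y = cos φ sin λ, z = sin φ).
The central angle between the endpoints is δ = arccos(p₁·p₂) ≈ 1.845 rad (105.7°).
Interpolate at f = 1/2 with slerp weights a = sin((1−f)δ)/sin δ ≈ 0.828, b = sin(fδ)/sin δ ≈ 0.828.
p = a·p₁ + b·p₂ ≈ (-0.915, -0.396, 0.081); φ = arcsin(p_z) ≈ 4.66°, λ = atan2(p_y, p_x) ≈ -156.59°.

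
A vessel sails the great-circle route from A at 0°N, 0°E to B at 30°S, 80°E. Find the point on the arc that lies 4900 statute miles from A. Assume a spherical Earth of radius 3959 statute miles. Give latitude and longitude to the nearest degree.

From cos δ = sin φ₁ sin φ₂ + cos φ₁ cos φ₂ cos Δλ, the central angle is δ ≈ 1.420 rad (81.4°). The total great-circle distance is δ·R ≈ 1.420 × 3959 ≈ 5621 mi, so the target fraction is f = 4900/5621 ≈ 0.872.
Interpolate at f ≈ 0.872 with slerp weights a = sin((1−f)δ)/sin δ ≈ 0.183, b = sin(fδ)/sin δ ≈ 0.956.
p = a·p₁ + b·p₂ ≈ (0.327, 0.815, -0.478); φ = arcsin(p_z) ≈ -28.55°, λ = atan2(p_y, p_x) ≈ 68.15°.

≈ 29°S, 68°E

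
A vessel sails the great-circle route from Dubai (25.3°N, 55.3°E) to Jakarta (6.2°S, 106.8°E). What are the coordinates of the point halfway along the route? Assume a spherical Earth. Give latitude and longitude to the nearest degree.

≈ 11°N, 82°E

The haversine formula gives a central angle δ ≈ 1.032 rad (59.1°) between the endpoints.
Interpolate at f = 1/2 with slerp weights a = sin((1−f)δ)/sin δ ≈ 0.575, b = sin(fδ)/sin δ ≈ 0.575.
p = a·p₁ + b·p₂ ≈ (0.131, 0.974, 0.184); φ = arcsin(p_z) ≈ 10.58°, λ = atan2(p_y, p_x) ≈ 82.36°.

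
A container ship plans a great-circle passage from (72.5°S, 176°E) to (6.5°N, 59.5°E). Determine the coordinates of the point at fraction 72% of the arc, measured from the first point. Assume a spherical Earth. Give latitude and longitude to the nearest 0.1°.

The haversine formula gives a central angle δ ≈ 1.814 rad (104.0°) between the endpoints.
Interpolate at f = 0.72 with slerp weights a = sin((1−f)δ)/sin δ ≈ 0.501, b = sin(fδ)/sin δ ≈ 0.995.
p = a·p₁ + b·p₂ ≈ (0.351, 0.862, -0.365); φ = arcsin(p_z) ≈ -21.44°, λ = atan2(p_y, p_x) ≈ 67.83°.

≈ (21.4°S, 67.8°E)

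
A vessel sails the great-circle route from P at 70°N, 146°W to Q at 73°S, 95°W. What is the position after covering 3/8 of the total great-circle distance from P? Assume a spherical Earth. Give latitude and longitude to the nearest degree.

The haversine formula gives a central angle δ ≈ 2.560 rad (146.7°) between the endpoints.
Interpolate at f = 3/8 with slerp weights a = sin((1−f)δ)/sin δ ≈ 1.820, b = sin(fδ)/sin δ ≈ 1.492.
p = a·p₁ + b·p₂ ≈ (-0.554, -0.783, 0.284); φ = arcsin(p_z) ≈ 16.49°, λ = atan2(p_y, p_x) ≈ -125.30°.

≈ 16°N, 125°W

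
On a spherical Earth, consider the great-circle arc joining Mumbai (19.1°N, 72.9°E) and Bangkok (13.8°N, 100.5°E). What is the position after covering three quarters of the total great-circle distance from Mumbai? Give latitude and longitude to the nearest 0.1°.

The haversine formula gives a central angle δ ≈ 0.471 rad (27.0°) between the endpoints.
Interpolate at f = 3/4 with slerp weights a = sin((1−f)δ)/sin δ ≈ 0.259, b = sin(fδ)/sin δ ≈ 0.762.
p = a·p₁ + b·p₂ ≈ (-0.063, 0.962, 0.267); φ = arcsin(p_z) ≈ 15.46°, λ = atan2(p_y, p_x) ≈ 93.75°.

≈ 15.5°N, 93.7°E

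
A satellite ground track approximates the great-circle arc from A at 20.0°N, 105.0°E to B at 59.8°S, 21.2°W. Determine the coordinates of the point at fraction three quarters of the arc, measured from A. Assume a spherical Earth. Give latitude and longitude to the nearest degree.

≈ 57°S, 40°E

Write both endpoints as unit vectors p₁, p₂ with components (cos φ cos λ, cos φ sin λ, sin φ).
The central angle between the endpoints is δ = arccos(p₁·p₂) ≈ 2.183 rad (125.1°).
Interpolate at f = 3/4 with slerp weights a = sin((1−f)δ)/sin δ ≈ 0.634, b = sin(fδ)/sin δ ≈ 1.219.
p = a·p₁ + b·p₂ ≈ (0.418, 0.354, -0.837); φ = arcsin(p_z) ≈ -56.81°, λ = atan2(p_y, p_x) ≈ 40.29°.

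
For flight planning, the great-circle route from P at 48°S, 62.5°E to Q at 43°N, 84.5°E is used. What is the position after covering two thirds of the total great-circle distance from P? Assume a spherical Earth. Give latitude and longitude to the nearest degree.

≈ 13°N, 77°E

Convert each endpoint to a unit vector on the sphere (x = cos φ cos λ, y = cos φ sin λ, z = sin φ).
The central angle between the endpoints is δ = arccos(p₁·p₂) ≈ 1.624 rad (93.0°).
Interpolate at f = 2/3 with slerp weights a = sin((1−f)δ)/sin δ ≈ 0.516, b = sin(fδ)/sin δ ≈ 0.884.
p = a·p₁ + b·p₂ ≈ (0.221, 0.950, 0.220); φ = arcsin(p_z) ≈ 12.69°, λ = atan2(p_y, p_x) ≈ 76.88°.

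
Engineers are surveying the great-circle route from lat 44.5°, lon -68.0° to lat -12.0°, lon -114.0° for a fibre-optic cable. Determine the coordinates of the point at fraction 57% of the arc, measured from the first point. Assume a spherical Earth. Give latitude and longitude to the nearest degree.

≈ lat 13°, lon -98°

Write both endpoints as unit vectors p₁, p₂ with components (cos φ cos λ, cos φ sin λ, sin φ).
The central angle between the endpoints is δ = arccos(p₁·p₂) ≈ 1.225 rad (70.2°).
Interpolate at f = 0.57 with slerp weights a = sin((1−f)δ)/sin δ ≈ 0.534, b = sin(fδ)/sin δ ≈ 0.683.
p = a·p₁ + b·p₂ ≈ (-0.129, -0.964, 0.232); φ = arcsin(p_z) ≈ 13.44°, λ = atan2(p_y, p_x) ≈ -97.63°.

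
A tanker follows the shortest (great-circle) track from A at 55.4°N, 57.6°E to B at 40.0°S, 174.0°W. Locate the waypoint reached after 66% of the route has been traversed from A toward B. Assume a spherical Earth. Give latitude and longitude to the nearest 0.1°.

Convert each endpoint to a unit vector on the sphere (x = cos φ cos λ, y = cos φ sin λ, z = sin φ).
The central angle between the endpoints is δ = arccos(p₁·p₂) ≈ 2.497 rad (143.1°).
Interpolate at f = 0.66 with slerp weights a = sin((1−f)δ)/sin δ ≈ 1.249, b = sin(fδ)/sin δ ≈ 1.659.
p = a·p₁ + b·p₂ ≈ (-0.884, 0.466, -0.038); φ = arcsin(p_z) ≈ -2.20°, λ = atan2(p_y, p_x) ≈ 152.20°.

≈ 2.2°S, 152.2°E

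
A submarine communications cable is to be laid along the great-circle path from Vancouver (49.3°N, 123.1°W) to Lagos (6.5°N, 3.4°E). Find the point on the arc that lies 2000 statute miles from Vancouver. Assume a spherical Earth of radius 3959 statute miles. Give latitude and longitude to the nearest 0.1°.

Write both endpoints as unit vectors p₁, p₂ with components (cos φ cos λ, cos φ sin λ, sin φ).
The central angle between the endpoints is δ = arccos(p₁·p₂) ≈ 1.875 rad (107.4°). The total great-circle distance is δ·R ≈ 1.875 × 3959 ≈ 7423 mi, so the target fraction is f = 2000/7423 ≈ 0.269.
Interpolate at f ≈ 0.269 with slerp weights a = sin((1−f)δ)/sin δ ≈ 1.027, b = sin(fδ)/sin δ ≈ 0.507.
p = a·p₁ + b·p₂ ≈ (0.137, -0.531, 0.836); φ = arcsin(p_z) ≈ 56.73°, λ = atan2(p_y, p_x) ≈ -75.50°.

≈ 56.7°N, 75.5°W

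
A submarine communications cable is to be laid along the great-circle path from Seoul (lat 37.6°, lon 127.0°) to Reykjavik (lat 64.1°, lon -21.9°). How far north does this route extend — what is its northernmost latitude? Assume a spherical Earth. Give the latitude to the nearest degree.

The great circle lies in the plane with unit normal n̂ = (p₁ × p₂)/|p₁ × p₂|.
Here n̂_z ≈ -0.185; the vertex latitude is φ_max = arccos|n̂_z| ≈ 79.4°.
Check via Clairaut: cos φ_max = |cos φ₁| · sin C = cos(37.6°)·sin(13.5°) ≈ 0.185, again giving ≈ 79.4°.

≈ 79°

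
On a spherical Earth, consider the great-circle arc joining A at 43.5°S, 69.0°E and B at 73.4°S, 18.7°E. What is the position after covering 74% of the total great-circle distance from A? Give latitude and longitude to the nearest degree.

≈ 68°S, 43°E

Write both endpoints as unit vectors p₁, p₂ with components (cos φ cos λ, cos φ sin λ, sin φ).
The central angle between the endpoints is δ = arccos(p₁·p₂) ≈ 0.657 rad (37.6°).
Interpolate at f = 0.74 with slerp weights a = sin((1−f)δ)/sin δ ≈ 0.278, b = sin(fδ)/sin δ ≈ 0.765.
p = a·p₁ + b·p₂ ≈ (0.279, 0.259, -0.925); φ = arcsin(p_z) ≈ -67.63°, λ = atan2(p_y, p_x) ≈ 42.78°.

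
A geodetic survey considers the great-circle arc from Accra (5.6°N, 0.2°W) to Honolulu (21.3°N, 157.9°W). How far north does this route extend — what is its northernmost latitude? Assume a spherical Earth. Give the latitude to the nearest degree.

≈ 52°N

The great circle lies in the plane with unit normal n̂ = (p₁ × p₂)/|p₁ × p₂|.
Here n̂_z ≈ -0.619; the vertex latitude is φ_max = arccos|n̂_z| ≈ 51.8°.
Check via Clairaut: cos φ_max = |cos φ₁| · sin C = cos(5.6°)·sin(38.4°) ≈ 0.619, again giving ≈ 51.8°.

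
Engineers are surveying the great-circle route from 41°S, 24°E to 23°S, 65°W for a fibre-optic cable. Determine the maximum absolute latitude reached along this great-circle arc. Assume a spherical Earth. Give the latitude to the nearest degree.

≈ 44°S

The great circle lies in the plane with unit normal n̂ = (p₁ × p₂)/|p₁ × p₂|.
Here n̂_z ≈ -0.721; the vertex latitude is φ_max = arccos|n̂_z| ≈ 43.9°.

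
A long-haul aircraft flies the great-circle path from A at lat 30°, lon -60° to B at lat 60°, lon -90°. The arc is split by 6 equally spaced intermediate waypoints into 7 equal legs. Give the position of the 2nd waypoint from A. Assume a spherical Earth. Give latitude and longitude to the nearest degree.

The haversine formula gives a central angle δ ≈ 0.630 rad (36.1°) between the endpoints.
Interpolate at f = 2/7 with slerp weights a = sin((1−f)δ)/sin δ ≈ 0.738, b = sin(fδ)/sin δ ≈ 0.304.
p = a·p₁ + b·p₂ ≈ (0.320, -0.706, 0.632); φ = arcsin(p_z) ≈ 39.22°, λ = atan2(p_y, p_x) ≈ -65.63°.

≈ lat 39°, lon -66°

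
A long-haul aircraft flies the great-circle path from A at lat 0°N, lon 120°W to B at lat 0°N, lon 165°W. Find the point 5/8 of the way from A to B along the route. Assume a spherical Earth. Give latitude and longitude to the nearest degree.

Write both endpoints as unit vectors p₁, p₂ with components (cos φ cos λ, cos φ sin λ, sin φ).
The central angle between the endpoints is δ = arccos(p₁·p₂) ≈ 0.785 rad (45.0°).
Interpolate at f = 5/8 with slerp weights a = sin((1−f)δ)/sin δ ≈ 0.411, b = sin(fδ)/sin δ ≈ 0.667.
p = a·p₁ + b·p₂ ≈ (-0.849, -0.528, 0.000); φ = arcsin(p_z) ≈ 0.00°, λ = atan2(p_y, p_x) ≈ -148.12°.

≈ lat 0°N, lon 148°W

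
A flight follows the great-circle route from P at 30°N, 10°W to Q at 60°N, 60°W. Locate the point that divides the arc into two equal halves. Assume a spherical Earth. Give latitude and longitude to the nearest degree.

≈ 48°N, 28°W

The haversine formula gives a central angle δ ≈ 0.779 rad (44.7°) between the endpoints.
Interpolate at f = 1/2 with slerp weights a = sin((1−f)δ)/sin δ ≈ 0.541, b = sin(fδ)/sin δ ≈ 0.541.
p = a·p₁ + b·p₂ ≈ (0.596, -0.315, 0.738); φ = arcsin(p_z) ≈ 47.59°, λ = atan2(p_y, p_x) ≈ -27.88°.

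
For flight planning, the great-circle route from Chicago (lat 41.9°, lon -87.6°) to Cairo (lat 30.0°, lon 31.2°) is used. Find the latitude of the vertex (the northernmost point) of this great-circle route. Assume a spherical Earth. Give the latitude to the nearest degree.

The great circle lies in the plane with unit normal n̂ = (p₁ × p₂)/|p₁ × p₂|.
Here n̂_z ≈ +0.565; the vertex latitude is φ_max = arccos|n̂_z| ≈ 55.6°.
Check via Clairaut: cos φ_max = |cos φ₁| · sin C = cos(41.9°)·sin(49.4°) ≈ 0.565, again giving ≈ 55.6°.

≈ 56°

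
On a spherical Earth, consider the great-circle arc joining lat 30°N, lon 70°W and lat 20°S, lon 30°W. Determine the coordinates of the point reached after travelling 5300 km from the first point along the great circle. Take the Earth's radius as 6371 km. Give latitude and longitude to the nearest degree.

Convert each endpoint to a unit vector on the sphere (x = cos φ cos λ, y = cos φ sin λ, z = sin φ).
The central angle between the endpoints is δ = arccos(p₁·p₂) ≈ 1.101 rad (63.1°). The total great-circle distance is δ·R ≈ 1.101 × 6371 ≈ 7017 km, so the target fraction is f = 5300/7017 ≈ 0.755.
Interpolate at f ≈ 0.755 with slerp weights a = sin((1−f)δ)/sin δ ≈ 0.298, b = sin(fδ)/sin δ ≈ 0.829.
p = a·p₁ + b·p₂ ≈ (0.763, -0.632, -0.134); φ = arcsin(p_z) ≈ -7.71°, λ = atan2(p_y, p_x) ≈ -39.65°.

≈ lat 8°S, lon 40°W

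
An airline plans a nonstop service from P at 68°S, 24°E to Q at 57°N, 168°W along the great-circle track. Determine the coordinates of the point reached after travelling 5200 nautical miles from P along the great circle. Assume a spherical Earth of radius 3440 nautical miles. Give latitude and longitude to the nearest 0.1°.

≈ 21.8°S, 169.0°E

Convert each endpoint to a unit vector on the sphere (x = cos φ cos λ, y = cos φ sin λ, z = sin φ).
The central angle between the endpoints is δ = arccos(p₁·p₂) ≈ 2.927 rad (167.7°). The total great-circle distance is δ·R ≈ 2.927 × 3440 ≈ 10071 nmi, so the target fraction is f = 5200/10071 ≈ 0.516.
Interpolate at f ≈ 0.516 with slerp weights a = sin((1−f)δ)/sin δ ≈ 4.650, b = sin(fδ)/sin δ ≈ 4.698.
p = a·p₁ + b·p₂ ≈ (-0.912, 0.177, -0.371); φ = arcsin(p_z) ≈ -21.79°, λ = atan2(p_y, p_x) ≈ 169.04°.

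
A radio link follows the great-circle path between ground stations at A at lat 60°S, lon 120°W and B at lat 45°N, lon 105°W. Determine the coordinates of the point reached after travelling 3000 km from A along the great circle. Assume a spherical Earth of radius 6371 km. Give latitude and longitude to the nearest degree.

≈ lat 33°S, lon 114°W

Write both endpoints as unit vectors p₁, p₂ with components (cos φ cos λ, cos φ sin λ, sin φ).
The central angle between the endpoints is δ = arccos(p₁·p₂) ≈ 1.845 rad (105.7°). The total great-circle distance is δ·R ≈ 1.845 × 6371 ≈ 11755 km, so the target fraction is f = 3000/11755 ≈ 0.255.
Interpolate at f ≈ 0.255 with slerp weights a = sin((1−f)δ)/sin δ ≈ 1.019, b = sin(fδ)/sin δ ≈ 0.471.
p = a·p₁ + b·p₂ ≈ (-0.341, -0.763, -0.549); φ = arcsin(p_z) ≈ -33.30°, λ = atan2(p_y, p_x) ≈ -114.08°.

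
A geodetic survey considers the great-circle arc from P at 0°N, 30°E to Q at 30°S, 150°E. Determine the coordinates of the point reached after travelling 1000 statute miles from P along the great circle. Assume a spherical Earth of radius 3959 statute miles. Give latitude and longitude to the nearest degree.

≈ 8°S, 42°E

Write both endpoints as unit vectors p₁, p₂ with components (cos φ cos λ, cos φ sin λ, sin φ).
The central angle between the endpoints is δ = arccos(p₁·p₂) ≈ 2.019 rad (115.7°). The total great-circle distance is δ·R ≈ 2.019 × 3959 ≈ 7992 mi, so the target fraction is f = 1000/7992 ≈ 0.125.
Interpolate at f ≈ 0.125 with slerp weights a = sin((1−f)δ)/sin δ ≈ 1.088, b = sin(fδ)/sin δ ≈ 0.277.
p = a·p₁ + b·p₂ ≈ (0.735, 0.664, -0.139); φ = arcsin(p_z) ≈ -7.97°, λ = atan2(p_y, p_x) ≈ 42.12°.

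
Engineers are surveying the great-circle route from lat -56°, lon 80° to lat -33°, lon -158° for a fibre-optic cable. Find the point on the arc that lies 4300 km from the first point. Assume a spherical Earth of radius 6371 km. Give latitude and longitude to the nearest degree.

Convert each endpoint to a unit vector on the sphere (x = cos φ cos λ, y = cos φ sin λ, z = sin φ).
The central angle between the endpoints is δ = arccos(p₁·p₂) ≈ 1.366 rad (78.3°). The total great-circle distance is δ·R ≈ 1.366 × 6371 ≈ 8705 km, so the target fraction is f = 4300/8705 ≈ 0.494.
Interpolate at f ≈ 0.494 with slerp weights a = sin((1−f)δ)/sin δ ≈ 0.651, b = sin(fδ)/sin δ ≈ 0.638.
p = a·p₁ + b·p₂ ≈ (-0.433, 0.158, -0.887); φ = arcsin(p_z) ≈ -62.55°, λ = atan2(p_y, p_x) ≈ 159.94°.

≈ lat -63°, lon 160°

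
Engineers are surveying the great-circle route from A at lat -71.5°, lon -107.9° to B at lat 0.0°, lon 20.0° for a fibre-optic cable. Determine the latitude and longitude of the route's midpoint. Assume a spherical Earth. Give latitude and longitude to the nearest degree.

≈ lat -48°, lon 3°

Convert each endpoint to a unit vector on the sphere (x = cos φ cos λ, y = cos φ sin λ, z = sin φ).
The central angle between the endpoints is δ = arccos(p₁·p₂) ≈ 1.767 rad (101.2°).
Interpolate at f = 1/2 with slerp weights a = sin((1−f)δ)/sin δ ≈ 0.788, b = sin(fδ)/sin δ ≈ 0.788.
p = a·p₁ + b·p₂ ≈ (0.664, 0.032, -0.747); φ = arcsin(p_z) ≈ -48.36°, λ = atan2(p_y, p_x) ≈ 2.72°.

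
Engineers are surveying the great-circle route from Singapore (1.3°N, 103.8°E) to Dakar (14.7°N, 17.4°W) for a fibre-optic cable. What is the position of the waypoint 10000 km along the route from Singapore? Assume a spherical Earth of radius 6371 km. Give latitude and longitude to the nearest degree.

≈ 18°N, 13°E

Write both endpoints as unit vectors p₁, p₂ with components (cos φ cos λ, cos φ sin λ, sin φ).
The central angle between the endpoints is δ = arccos(p₁·p₂) ≈ 2.089 rad (119.7°). The total great-circle distance is δ·R ≈ 2.089 × 6371 ≈ 13308 km, so the target fraction is f = 10000/13308 ≈ 0.751.
Interpolate at f ≈ 0.751 with slerp weights a = sin((1−f)δ)/sin δ ≈ 0.571, b = sin(fδ)/sin δ ≈ 1.151.
p = a·p₁ + b·p₂ ≈ (0.926, 0.222, 0.305); φ = arcsin(p_z) ≈ 17.76°, λ = atan2(p_y, p_x) ≈ 13.45°.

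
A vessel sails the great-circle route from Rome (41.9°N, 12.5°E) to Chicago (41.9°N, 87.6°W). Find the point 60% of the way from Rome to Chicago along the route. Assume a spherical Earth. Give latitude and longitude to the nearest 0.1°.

Write both endpoints as unit vectors p₁, p₂ with components (cos φ cos λ, cos φ sin λ, sin φ).
The central angle between the endpoints is δ = arccos(p₁·p₂) ≈ 1.214 rad (69.6°).
Interpolate at f = 0.60 with slerp weights a = sin((1−f)δ)/sin δ ≈ 0.498, b = sin(fδ)/sin δ ≈ 0.711.
p = a·p₁ + b·p₂ ≈ (0.384, -0.448, 0.807); φ = arcsin(p_z) ≈ 53.82°, λ = atan2(p_y, p_x) ≈ -49.39°.

≈ (53.8°N, 49.4°W)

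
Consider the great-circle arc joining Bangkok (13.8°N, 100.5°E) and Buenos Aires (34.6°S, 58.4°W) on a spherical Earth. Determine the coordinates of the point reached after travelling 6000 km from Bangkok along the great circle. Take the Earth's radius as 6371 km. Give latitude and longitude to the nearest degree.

Convert each endpoint to a unit vector on the sphere (x = cos φ cos λ, y = cos φ sin λ, z = sin φ).
The central angle between the endpoints is δ = arccos(p₁·p₂) ≈ 2.649 rad (151.8°). The total great-circle distance is δ·R ≈ 2.649 × 6371 ≈ 16878 km, so the target fraction is f = 6000/16878 ≈ 0.355.
Interpolate at f ≈ 0.355 with slerp weights a = sin((1−f)δ)/sin δ ≈ 2.096, b = sin(fδ)/sin δ ≈ 1.711.
p = a·p₁ + b·p₂ ≈ (0.367, 0.802, -0.471); φ = arcsin(p_z) ≈ -28.13°, λ = atan2(p_y, p_x) ≈ 65.41°.

≈ (28°S, 65°E)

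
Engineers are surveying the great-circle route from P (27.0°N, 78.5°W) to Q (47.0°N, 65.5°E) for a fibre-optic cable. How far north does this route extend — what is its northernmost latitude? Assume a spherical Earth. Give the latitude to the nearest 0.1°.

The great circle lies in the plane with unit normal n̂ = (p₁ × p₂)/|p₁ × p₂|.
Here n̂_z ≈ +0.362; the vertex latitude is φ_max = arccos|n̂_z| ≈ 68.8°.
Check via Clairaut: cos φ_max = |cos φ₁| · sin C = cos(27.0°)·sin(24.0°) ≈ 0.362, again giving ≈ 68.8°.

≈ 68.8°N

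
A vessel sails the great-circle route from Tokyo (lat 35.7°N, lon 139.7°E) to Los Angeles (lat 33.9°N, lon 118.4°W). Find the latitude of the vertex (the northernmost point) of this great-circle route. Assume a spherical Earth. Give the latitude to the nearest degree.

≈ 48°N

The great circle lies in the plane with unit normal n̂ = (p₁ × p₂)/|p₁ × p₂|.
Here n̂_z ≈ +0.671; the vertex latitude is φ_max = arccos|n̂_z| ≈ 47.8°.
Check via Clairaut: cos φ_max = |cos φ₁| · sin C = cos(35.7°)·sin(55.8°) ≈ 0.671, again giving ≈ 47.8°.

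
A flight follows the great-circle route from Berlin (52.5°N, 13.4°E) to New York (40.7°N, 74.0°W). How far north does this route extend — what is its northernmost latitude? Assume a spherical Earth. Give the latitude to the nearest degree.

≈ 57°N

The great circle lies in the plane with unit normal n̂ = (p₁ × p₂)/|p₁ × p₂|.
Here n̂_z ≈ -0.547; the vertex latitude is φ_max = arccos|n̂_z| ≈ 56.8°.
Check via Clairaut: cos φ_max = |cos φ₁| · sin C = cos(52.5°)·sin(64.0°) ≈ 0.547, again giving ≈ 56.8°.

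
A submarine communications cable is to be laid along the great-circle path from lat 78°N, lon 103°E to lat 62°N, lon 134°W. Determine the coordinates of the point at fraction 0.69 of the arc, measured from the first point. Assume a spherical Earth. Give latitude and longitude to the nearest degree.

Write both endpoints as unit vectors p₁, p₂ with components (cos φ cos λ, cos φ sin λ, sin φ).
The central angle between the endpoints is δ = arccos(p₁·p₂) ≈ 0.626 rad (35.9°).
Interpolate at f = 0.69 with slerp weights a = sin((1−f)δ)/sin δ ≈ 0.329, b = sin(fδ)/sin δ ≈ 0.714.
p = a·p₁ + b·p₂ ≈ (-0.248, -0.175, 0.953); φ = arcsin(p_z) ≈ 72.32°, λ = atan2(p_y, p_x) ≈ -144.89°.

≈ lat 72°N, lon 145°W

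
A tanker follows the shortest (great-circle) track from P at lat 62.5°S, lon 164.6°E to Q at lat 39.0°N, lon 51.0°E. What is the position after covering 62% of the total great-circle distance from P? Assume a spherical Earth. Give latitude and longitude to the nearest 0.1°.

≈ lat 5.3°S, lon 78.7°E

Write both endpoints as unit vectors p₁, p₂ with components (cos φ cos λ, cos φ sin λ, sin φ).
The central angle between the endpoints is δ = arccos(p₁·p₂) ≈ 2.349 rad (134.6°).
Interpolate at f = 0.62 with slerp weights a = sin((1−f)δ)/sin δ ≈ 1.093, b = sin(fδ)/sin δ ≈ 1.395.
p = a·p₁ + b·p₂ ≈ (0.195, 0.976, -0.092); φ = arcsin(p_z) ≈ -5.28°, λ = atan2(p_y, p_x) ≈ 78.68°.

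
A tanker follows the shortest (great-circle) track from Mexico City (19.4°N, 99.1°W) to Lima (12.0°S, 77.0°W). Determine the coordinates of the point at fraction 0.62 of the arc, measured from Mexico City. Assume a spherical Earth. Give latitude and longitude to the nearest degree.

Convert each endpoint to a unit vector on the sphere (x = cos φ cos λ, y = cos φ sin λ, z = sin φ).
The central angle between the endpoints is δ = arccos(p₁·p₂) ≈ 0.667 rad (38.2°).
Interpolate at f = 0.62 with slerp weights a = sin((1−f)δ)/sin δ ≈ 0.405, b = sin(fδ)/sin δ ≈ 0.650.
p = a·p₁ + b·p₂ ≈ (0.082, -0.997, -0.000); φ = arcsin(p_z) ≈ -0.02°, λ = atan2(p_y, p_x) ≈ -85.27°.

≈ 0°N, 85°W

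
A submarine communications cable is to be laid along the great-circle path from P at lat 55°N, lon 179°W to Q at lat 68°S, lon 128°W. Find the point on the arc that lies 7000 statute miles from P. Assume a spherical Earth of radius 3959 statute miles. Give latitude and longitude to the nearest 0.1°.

≈ lat 43.0°S, lon 149.0°W

The haversine formula gives a central angle δ ≈ 2.245 rad (128.6°) between the endpoints. The total great-circle distance is δ·R ≈ 2.245 × 3959 ≈ 8888 mi, so the target fraction is f = 7000/8888 ≈ 0.788.
Interpolate at f ≈ 0.788 with slerp weights a = sin((1−f)δ)/sin δ ≈ 0.588, b = sin(fδ)/sin δ ≈ 1.255.
p = a·p₁ + b·p₂ ≈ (-0.626, -0.376, -0.683); φ = arcsin(p_z) ≈ -43.04°, λ = atan2(p_y, p_x) ≈ -149.00°.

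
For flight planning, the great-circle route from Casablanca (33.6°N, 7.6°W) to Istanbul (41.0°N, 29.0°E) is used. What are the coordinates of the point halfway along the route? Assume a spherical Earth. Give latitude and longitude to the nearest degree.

From cos δ = sin φ₁ sin φ₂ + cos φ₁ cos φ₂ cos Δλ, the central angle is δ ≈ 0.520 rad (29.8°).
Interpolate at f = 1/2 with slerp weights a = sin((1−f)δ)/sin δ ≈ 0.517, b = sin(fδ)/sin δ ≈ 0.517.
p = a·p₁ + b·p₂ ≈ (0.769, 0.132, 0.626); φ = arcsin(p_z) ≈ 38.74°, λ = atan2(p_y, p_x) ≈ 9.77°.

≈ 39°N, 10°E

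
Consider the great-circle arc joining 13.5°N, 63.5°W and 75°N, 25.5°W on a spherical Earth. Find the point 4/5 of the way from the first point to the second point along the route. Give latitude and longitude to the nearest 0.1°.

Convert each endpoint to a unit vector on the sphere (x = cos φ cos λ, y = cos φ sin λ, z = sin φ).
The central angle between the endpoints is δ = arccos(p₁·p₂) ≈ 1.133 rad (64.9°).
Interpolate at f = 4/5 with slerp weights a = sin((1−f)δ)/sin δ ≈ 0.248, b = sin(fδ)/sin δ ≈ 0.869.
p = a·p₁ + b·p₂ ≈ (0.311, -0.313, 0.898); φ = arcsin(p_z) ≈ 63.84°, λ = atan2(p_y, p_x) ≈ -45.19°.

≈ 63.8°N, 45.2°W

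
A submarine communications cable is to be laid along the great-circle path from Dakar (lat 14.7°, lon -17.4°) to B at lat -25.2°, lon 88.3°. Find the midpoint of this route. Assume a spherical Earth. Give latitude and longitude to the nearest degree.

Write both endpoints as unit vectors p₁, p₂ with components (cos φ cos λ, cos φ sin λ, sin φ).
The central angle between the endpoints is δ = arccos(p₁·p₂) ≈ 1.923 rad (110.2°).
Interpolate at f = 1/2 with slerp weights a = sin((1−f)δ)/sin δ ≈ 0.874, b = sin(fδ)/sin δ ≈ 0.874.
p = a·p₁ + b·p₂ ≈ (0.830, 0.537, -0.150); φ = arcsin(p_z) ≈ -8.64°, λ = atan2(p_y, p_x) ≈ 32.93°.

≈ lat -9°, lon 33°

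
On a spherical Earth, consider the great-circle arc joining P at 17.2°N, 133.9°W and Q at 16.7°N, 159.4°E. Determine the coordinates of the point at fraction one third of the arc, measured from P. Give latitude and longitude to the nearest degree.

Write both endpoints as unit vectors p₁, p₂ with components (cos φ cos λ, cos φ sin λ, sin φ).
The central angle between the endpoints is δ = arccos(p₁·p₂) ≈ 1.108 rad (63.5°).
Interpolate at f = 1/3 with slerp weights a = sin((1−f)δ)/sin δ ≈ 0.752, b = sin(fδ)/sin δ ≈ 0.403.
p = a·p₁ + b·p₂ ≈ (-0.860, -0.382, 0.338); φ = arcsin(p_z) ≈ 19.78°, λ = atan2(p_y, p_x) ≈ -156.05°.

≈ 20°N, 156°W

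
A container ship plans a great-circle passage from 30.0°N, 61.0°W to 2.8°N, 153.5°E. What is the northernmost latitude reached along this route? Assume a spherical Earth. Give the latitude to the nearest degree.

The great circle lies in the plane with unit normal n̂ = (p₁ × p₂)/|p₁ × p₂|.
Here n̂_z ≈ -0.675; the vertex latitude is φ_max = arccos|n̂_z| ≈ 47.5°.

≈ 48°N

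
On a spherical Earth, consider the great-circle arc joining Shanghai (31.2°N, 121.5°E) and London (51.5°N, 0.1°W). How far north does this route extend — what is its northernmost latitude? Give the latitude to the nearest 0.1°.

The great circle lies in the plane with unit normal n̂ = (p₁ × p₂)/|p₁ × p₂|.
Here n̂_z ≈ -0.457; the vertex latitude is φ_max = arccos|n̂_z| ≈ 62.8°.

≈ 62.8°N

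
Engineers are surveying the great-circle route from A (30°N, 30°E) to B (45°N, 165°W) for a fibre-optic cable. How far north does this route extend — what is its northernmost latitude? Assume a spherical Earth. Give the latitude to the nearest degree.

The great circle lies in the plane with unit normal n̂ = (p₁ × p₂)/|p₁ × p₂|.
Here n̂_z ≈ +0.163; the vertex latitude is φ_max = arccos|n̂_z| ≈ 80.6°.
Check via Clairaut: cos φ_max = |cos φ₁| · sin C = cos(30.0°)·sin(10.9°) ≈ 0.163, again giving ≈ 80.6°.

≈ 81°N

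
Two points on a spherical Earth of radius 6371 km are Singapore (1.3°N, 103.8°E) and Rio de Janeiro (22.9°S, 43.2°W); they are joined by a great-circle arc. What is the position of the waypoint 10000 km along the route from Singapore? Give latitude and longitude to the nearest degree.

Convert each endpoint to a unit vector on the sphere (x = cos φ cos λ, y = cos φ sin λ, z = sin φ).
The central angle between the endpoints is δ = arccos(p₁·p₂) ≈ 2.467 rad (141.4°). The total great-circle distance is δ·R ≈ 2.467 × 6371 ≈ 15720 km, so the target fraction is f = 10000/15720 ≈ 0.636.
Interpolate at f ≈ 0.636 with slerp weights a = sin((1−f)δ)/sin δ ≈ 1.253, b = sin(fδ)/sin δ ≈ 1.602.
p = a·p₁ + b·p₂ ≈ (0.777, 0.206, -0.595); φ = arcsin(p_z) ≈ -36.51°, λ = atan2(p_y, p_x) ≈ 14.85°.

≈ 37°S, 15°E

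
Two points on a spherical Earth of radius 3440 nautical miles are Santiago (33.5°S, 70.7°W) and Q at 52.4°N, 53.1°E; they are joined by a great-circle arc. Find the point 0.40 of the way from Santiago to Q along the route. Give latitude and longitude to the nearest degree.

The haversine formula gives a central angle δ ≈ 2.375 rad (136.1°) between the endpoints.
Interpolate at f = 0.40 with slerp weights a = sin((1−f)δ)/sin δ ≈ 1.426, b = sin(fδ)/sin δ ≈ 1.173.
p = a·p₁ + b·p₂ ≈ (0.823, -0.550, 0.142); φ = arcsin(p_z) ≈ 8.15°, λ = atan2(p_y, p_x) ≈ -33.78°.

≈ 8°N, 34°W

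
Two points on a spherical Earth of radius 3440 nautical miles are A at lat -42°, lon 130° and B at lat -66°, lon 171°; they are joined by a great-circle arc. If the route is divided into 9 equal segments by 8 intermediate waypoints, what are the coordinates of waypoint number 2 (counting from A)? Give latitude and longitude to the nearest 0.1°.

≈ lat -48.3°, lon 135.4°

From cos δ = sin φ₁ sin φ₂ + cos φ₁ cos φ₂ cos Δλ, the central angle is δ ≈ 0.575 rad (32.9°).
Interpolate at f = 2/9 with slerp weights a = sin((1−f)δ)/sin δ ≈ 0.795, b = sin(fδ)/sin δ ≈ 0.234.
p = a·p₁ + b·p₂ ≈ (-0.474, 0.468, -0.746); φ = arcsin(p_z) ≈ -48.26°, λ = atan2(p_y, p_x) ≈ 135.39°.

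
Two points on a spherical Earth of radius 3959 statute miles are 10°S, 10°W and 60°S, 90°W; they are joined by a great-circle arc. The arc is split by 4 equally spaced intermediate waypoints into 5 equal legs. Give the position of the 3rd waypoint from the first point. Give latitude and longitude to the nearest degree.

≈ 47°S, 42°W

Write both endpoints as unit vectors p₁, p₂ with components (cos φ cos λ, cos φ sin λ, sin φ).
The central angle between the endpoints is δ = arccos(p₁·p₂) ≈ 1.333 rad (76.4°).
Interpolate at f = 3/5 with slerp weights a = sin((1−f)δ)/sin δ ≈ 0.523, b = sin(fδ)/sin δ ≈ 0.738.
p = a·p₁ + b·p₂ ≈ (0.507, -0.458, -0.730); φ = arcsin(p_z) ≈ -46.87°, λ = atan2(p_y, p_x) ≈ -42.11°.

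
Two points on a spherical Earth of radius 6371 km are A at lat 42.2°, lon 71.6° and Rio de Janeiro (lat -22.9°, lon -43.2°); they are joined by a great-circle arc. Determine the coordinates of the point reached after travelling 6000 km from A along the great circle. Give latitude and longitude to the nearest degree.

Convert each endpoint to a unit vector on the sphere (x = cos φ cos λ, y = cos φ sin λ, z = sin φ).
The central angle between the endpoints is δ = arccos(p₁·p₂) ≈ 2.150 rad (123.2°). The total great-circle distance is δ·R ≈ 2.150 × 6371 ≈ 13700 km, so the target fraction is f = 6000/13700 ≈ 0.438.
Interpolate at f ≈ 0.438 with slerp weights a = sin((1−f)δ)/sin δ ≈ 1.118, b = sin(fδ)/sin δ ≈ 0.966.
p = a·p₁ + b·p₂ ≈ (0.910, 0.176, 0.375); φ = arcsin(p_z) ≈ 22.00°, λ = atan2(p_y, p_x) ≈ 10.95°.

≈ lat 22°, lon 11°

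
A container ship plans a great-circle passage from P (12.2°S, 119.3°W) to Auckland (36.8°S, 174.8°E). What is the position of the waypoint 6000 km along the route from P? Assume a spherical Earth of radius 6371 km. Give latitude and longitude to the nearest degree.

Convert each endpoint to a unit vector on the sphere (x = cos φ cos λ, y = cos φ sin λ, z = sin φ).
The central angle between the endpoints is δ = arccos(p₁·p₂) ≈ 1.108 rad (63.5°). The total great-circle distance is δ·R ≈ 1.108 × 6371 ≈ 7061 km, so the target fraction is f = 6000/7061 ≈ 0.850.
Interpolate at f ≈ 0.850 with slerp weights a = sin((1−f)δ)/sin δ ≈ 0.185, b = sin(fδ)/sin δ ≈ 0.904.
p = a·p₁ + b·p₂ ≈ (-0.809, -0.092, -0.580); φ = arcsin(p_z) ≈ -35.48°, λ = atan2(p_y, p_x) ≈ -173.49°.

≈ (35°S, 173°W)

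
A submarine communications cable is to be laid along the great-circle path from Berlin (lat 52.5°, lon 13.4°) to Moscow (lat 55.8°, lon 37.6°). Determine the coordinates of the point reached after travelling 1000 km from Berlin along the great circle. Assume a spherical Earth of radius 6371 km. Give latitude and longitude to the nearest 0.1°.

From cos δ = sin φ₁ sin φ₂ + cos φ₁ cos φ₂ cos Δλ, the central angle is δ ≈ 0.253 rad (14.5°). The total great-circle distance is δ·R ≈ 0.253 × 6371 ≈ 1609 km, so the target fraction is f = 1000/1609 ≈ 0.621.
Interpolate at f ≈ 0.621 with slerp weights a = sin((1−f)δ)/sin δ ≈ 0.382, b = sin(fδ)/sin δ ≈ 0.626.
p = a·p₁ + b·p₂ ≈ (0.505, 0.268, 0.820); φ = arcsin(p_z) ≈ 55.13°, λ = atan2(p_y, p_x) ≈ 28.00°.

≈ lat 55.1°, lon 28.0°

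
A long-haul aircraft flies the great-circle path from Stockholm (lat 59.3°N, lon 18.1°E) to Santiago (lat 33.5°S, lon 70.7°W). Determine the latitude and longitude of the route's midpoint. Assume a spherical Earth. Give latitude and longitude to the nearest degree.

Convert each endpoint to a unit vector on the sphere (x = cos φ cos λ, y = cos φ sin λ, z = sin φ).
The central angle between the endpoints is δ = arccos(p₁·p₂) ≈ 2.055 rad (117.8°).
Interpolate at f = 1/2 with slerp weights a = sin((1−f)δ)/sin δ ≈ 0.967, b = sin(fδ)/sin δ ≈ 0.967.
p = a·p₁ + b·p₂ ≈ (0.736, -0.608, 0.298); φ = arcsin(p_z) ≈ 17.33°, λ = atan2(p_y, p_x) ≈ -39.55°.

≈ lat 17°N, lon 40°W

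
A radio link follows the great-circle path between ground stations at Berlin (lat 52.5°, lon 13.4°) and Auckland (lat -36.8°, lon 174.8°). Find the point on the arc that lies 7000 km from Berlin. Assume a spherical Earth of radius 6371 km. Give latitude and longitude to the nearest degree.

Convert each endpoint to a unit vector on the sphere (x = cos φ cos λ, y = cos φ sin λ, z = sin φ).
The central angle between the endpoints is δ = arccos(p₁·p₂) ≈ 2.785 rad (159.6°). The total great-circle distance is δ·R ≈ 2.785 × 6371 ≈ 17746 km, so the target fraction is f = 7000/17746 ≈ 0.394.
Interpolate at f ≈ 0.394 with slerp weights a = sin((1−f)δ)/sin δ ≈ 2.848, b = sin(fδ)/sin δ ≈ 2.554.
p = a·p₁ + b·p₂ ≈ (-0.350, 0.587, 0.730); φ = arcsin(p_z) ≈ 46.88°, λ = atan2(p_y, p_x) ≈ 120.79°.

≈ lat 47°, lon 121°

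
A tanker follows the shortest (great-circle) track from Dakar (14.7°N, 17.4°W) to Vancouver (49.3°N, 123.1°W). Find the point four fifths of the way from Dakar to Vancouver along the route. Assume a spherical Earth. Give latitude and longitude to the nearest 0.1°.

≈ 52.6°N, 95.2°W

Convert each endpoint to a unit vector on the sphere (x = cos φ cos λ, y = cos φ sin λ, z = sin φ).
The central angle between the endpoints is δ = arccos(p₁·p₂) ≈ 1.549 rad (88.8°).
Interpolate at f = 4/5 with slerp weights a = sin((1−f)δ)/sin δ ≈ 0.305, b = sin(fδ)/sin δ ≈ 0.946.
p = a·p₁ + b·p₂ ≈ (-0.055, -0.605, 0.794); φ = arcsin(p_z) ≈ 52.60°, λ = atan2(p_y, p_x) ≈ -95.23°.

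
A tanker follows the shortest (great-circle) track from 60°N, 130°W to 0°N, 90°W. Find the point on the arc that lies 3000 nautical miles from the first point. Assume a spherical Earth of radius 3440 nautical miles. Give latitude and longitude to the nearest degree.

The haversine formula gives a central angle δ ≈ 1.178 rad (67.5°) between the endpoints. The total great-circle distance is δ·R ≈ 1.178 × 3440 ≈ 4051 nmi, so the target fraction is f = 3000/4051 ≈ 0.740.
Interpolate at f ≈ 0.740 with slerp weights a = sin((1−f)δ)/sin δ ≈ 0.326, b = sin(fδ)/sin δ ≈ 0.829.
p = a·p₁ + b·p₂ ≈ (-0.105, -0.954, 0.282); φ = arcsin(p_z) ≈ 16.39°, λ = atan2(p_y, p_x) ≈ -96.26°.

≈ 16°N, 96°W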